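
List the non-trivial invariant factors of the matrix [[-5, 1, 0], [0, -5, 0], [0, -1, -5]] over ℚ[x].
The Jordan structure of A has elementary divisors (x + 5)^2, (x + 5). Arranging the block sizes at each eigenvalue in decreasing order and taking row products gives the invariant factors.

Invariant factors (smallest first, each dividing the next): x + 5, (x + 5)^2.

Check: the last factor (x + 5)^2 is the minimal polynomial, and the product (x + 5)^3 is the characteristic polynomial.

x + 5, (x + 5)^2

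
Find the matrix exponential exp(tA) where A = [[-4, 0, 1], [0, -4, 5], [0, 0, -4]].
e^{tA} = [[e^{-4*t}, 0, t*e^{-4*t}], [0, e^{-4*t}, 5*t*e^{-4*t}], [0, 0, e^{-4*t}]]

A has Jordan form J = [[-4, 1, 0], [0, -4, 0], [0, 0, -4]] with A = PJP^{-1}, so e^{tA} = P e^{tJ} P^{-1}.

For a Jordan block J_k(λ), e^{tJ_k(λ)} = e^{λt} · (I + tN + t^2 N^2/2! + ... + t^{k-1} N^{k-1}/(k-1)!) where N is the nilpotent superdiagonal part.

Assembling the blocks and conjugating back gives the entries of e^{tA} as shown above.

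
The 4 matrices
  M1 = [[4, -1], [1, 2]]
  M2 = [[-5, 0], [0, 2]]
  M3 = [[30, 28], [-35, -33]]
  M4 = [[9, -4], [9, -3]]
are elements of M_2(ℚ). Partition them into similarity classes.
2 classes: {M1, M4}, {M2, M3}

Characteristic polynomials: χ_{M1} = (x - 3)^2, χ_{M2} = (x - 2)(x + 5), χ_{M3} = (x - 2)(x + 5), χ_{M4} = (x - 3)^2.

{M1, M4}: invariant factors (x - 3)^2.

{M2, M3}: invariant factors (x - 2)(x + 5).

Matrices are similar if and only if their invariant-factor lists agree; the partition into similarity classes is {M1, M4}, {M2, M3}.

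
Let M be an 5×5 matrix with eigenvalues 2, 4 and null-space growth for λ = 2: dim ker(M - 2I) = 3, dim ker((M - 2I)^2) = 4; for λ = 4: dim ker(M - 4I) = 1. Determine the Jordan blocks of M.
Jordan blocks: (2, 2), (2, 1), (2, 1), (4, 1)

λ = 2: successive nullity increments [3, 1] count blocks of size ≥ k; block sizes are [2, 1, 1].
λ = 4: successive nullity increments [1] count blocks of size ≥ k; block sizes are [1].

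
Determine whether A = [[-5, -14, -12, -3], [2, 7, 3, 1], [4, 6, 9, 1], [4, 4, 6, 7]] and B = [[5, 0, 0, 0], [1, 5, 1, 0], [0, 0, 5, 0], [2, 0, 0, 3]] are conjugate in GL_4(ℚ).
Both have characteristic polynomial (x - 5)^3(x - 3), but the minimal polynomial of A is (x - 5)^3(x - 3) while the minimal polynomial of B is (x - 5)^2(x - 3). The minimal polynomial is a similarity invariant, so A and B are not similar.

No.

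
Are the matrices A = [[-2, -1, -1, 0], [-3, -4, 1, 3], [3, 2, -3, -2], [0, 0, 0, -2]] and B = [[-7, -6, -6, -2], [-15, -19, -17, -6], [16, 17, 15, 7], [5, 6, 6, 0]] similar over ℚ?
Yes.

Two matrices over a field are similar if and only if they have the same invariant factors.

Both A and B have characteristic polynomial (x + 2)^3(x + 5) and minimal polynomial (x + 2)^3(x + 5). Computing further, both have invariant factors (x + 2)^3(x + 5). Hence A and B are similar.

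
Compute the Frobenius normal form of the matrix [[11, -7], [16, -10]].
R = [[0, -2], [1, 1]]

The invariant factors of A (the non-unit diagonal entries of the Smith normal form of xI - A over ℚ[x]) are x^2 - x + 2, each dividing the next. The characteristic polynomial is their product, x^2 - x + 2.

The rational canonical form is the block-diagonal matrix of companion matrices C(f_i):
R = [[0, -2], [1, 1]].

Note the characteristic polynomial does not split into linear factors over ℚ, so A has no Jordan form over ℚ; the rational canonical form exists over any field.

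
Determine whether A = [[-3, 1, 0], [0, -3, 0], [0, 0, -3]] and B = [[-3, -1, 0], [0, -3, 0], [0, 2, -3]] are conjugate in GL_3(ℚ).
Yes.

Two matrices over a field are similar if and only if they have the same invariant factors.

Both A and B have characteristic polynomial (x + 3)^3 and minimal polynomial (x + 3)^2. Computing further, both have invariant factors x + 3, (x + 3)^2. Hence A and B are similar.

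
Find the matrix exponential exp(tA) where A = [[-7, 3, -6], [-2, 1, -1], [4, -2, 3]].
A has Jordan form J = [[-1, 1, 0], [0, -1, 1], [0, 0, -1]] with A = PJP^{-1}, so e^{tA} = P e^{tJ} P^{-1}.

For a Jordan block J_k(λ), e^{tJ_k(λ)} = e^{λt} · (I + tN + t^2 N^2/2! + ... + t^{k-1} N^{k-1}/(k-1)!) where N is the nilpotent superdiagonal part.

Assembling the blocks and conjugating back gives the entries of e^{tA} as shown above.

e^{tA} = [[(3*t^2 - 6*t + 1)*e^{-t}, 3*t*e^{-t}, 3*t*(3*t - 4)*e^{-t}/2], [2*t*(t - 1)*e^{-t}, (2*t + 1)*e^{-t}, t*(3*t - 1)*e^{-t}], [2*t*(2 - t)*e^{-t}, -2*t*e^{-t}, (-3*t^2 + 4*t + 1)*e^{-t}]]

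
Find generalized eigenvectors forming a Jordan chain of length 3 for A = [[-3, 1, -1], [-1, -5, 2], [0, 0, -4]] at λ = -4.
We seek v_1 ∈ ker((A + 4I)^3) \ ker((A + 4I)^2), then set v_{i+1} = (A + 4I) v_i.

One such chain is v_1 = [[-1, 0, 1]]^T, v_2 = [[-2, 3, 0]]^T, v_3 = [[1, -1, 0]]^T. Check: (A + 4I) v_3 = [[0, 0, 0]]^T = 0.

v_1 = [[-1, 0, 1]]^T, v_2 = [[-2, 3, 0]]^T, v_3 = [[1, -1, 0]]^T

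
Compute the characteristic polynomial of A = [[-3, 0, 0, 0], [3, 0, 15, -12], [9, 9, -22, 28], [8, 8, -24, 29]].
χ_A(x) = (x - 5)^2(x + 3)^2

xI - A = [[x + 3, 0, 0, 0], [-3, x, -15, 12], [-9, -9, x + 22, -28], [-8, -8, 24, x - 29]].

Expanding det(xI - A) along the first row:
det(xI - A) = + (x + 3)·det([[x, -15, 12], [-9, x + 22, -28], [-8, 24, x - 29]]) - (0)·det([[-3, -15, 12], [-9, x + 22, -28], [-8, 24, x - 29]]) + (0)·det([[-3, x, 12], [-9, -9, -28], [-8, -8, x - 29]]) - (0)·det([[-3, x, -15], [-9, -9, x + 22], [-8, -8, 24]]).

Evaluating gives χ_A(x) = x^4 - 4x^3 - 26x^2 + 60x + 225 = (x - 5)^2(x + 3)^2.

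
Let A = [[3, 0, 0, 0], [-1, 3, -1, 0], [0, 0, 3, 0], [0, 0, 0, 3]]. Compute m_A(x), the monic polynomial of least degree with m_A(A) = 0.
m_A(x) = (x - 3)^2

The characteristic polynomial factors as (x - 3)^4. The minimal polynomial is ∏(x - λ)^{k_λ} where k_λ is the size of the largest Jordan block at λ.

For λ = 3: rank(A - 3I) = 1, and the largest Jordan block has size 2 (the smallest k with rank((A - 3I)^k) = rank((A - 3I)^(k+1))).

So m_A(x) = (x - 3)^2.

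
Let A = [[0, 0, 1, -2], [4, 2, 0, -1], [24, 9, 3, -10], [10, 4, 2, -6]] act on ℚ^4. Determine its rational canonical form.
The invariant factors of A (the non-unit diagonal entries of the Smith normal form of xI - A over ℚ[x]) are (x + 1)(x^3 - 4x + 2), each dividing the next. The characteristic polynomial is their product, (x + 1)(x^3 - 4x + 2).

The rational canonical form is the block-diagonal matrix of companion matrices C(f_i):
R = [[0, 0, 0, -2], [1, 0, 0, 2], [0, 1, 0, 4], [0, 0, 1, -1]].

Note the characteristic polynomial does not split into linear factors over ℚ, so A has no Jordan form over ℚ; the rational canonical form exists over any field.

R = [[0, 0, 0, -2], [1, 0, 0, 2], [0, 1, 0, 4], [0, 0, 1, -1]]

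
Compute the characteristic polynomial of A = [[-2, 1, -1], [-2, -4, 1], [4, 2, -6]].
xI - A = [[x + 2, -1, 1], [2, x + 4, -1], [-4, -2, x + 6]].

Expanding det(xI - A) along the first row:
det(xI - A) = + (x + 2)·det([[x + 4, -1], [-2, x + 6]]) - (-1)·det([[2, -1], [-4, x + 6]]) + (1)·det([[2, x + 4], [-4, -2]]).

Evaluating gives χ_A(x) = x^3 + 12x^2 + 48x + 64 = (x + 4)^3.

χ_A(x) = (x + 4)^3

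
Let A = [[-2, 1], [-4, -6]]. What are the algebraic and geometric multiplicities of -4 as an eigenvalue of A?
The characteristic polynomial is (x + 4)^2, so the factor x + 4 appears with exponent 2: the algebraic multiplicity is 2.

rank(A + 4I) = 1, so the eigenspace has dimension 2 - 1 = 1: the geometric multiplicity is 1.

Since 1 < 2, A is not diagonalizable.

algebraic multiplicity 2, geometric multiplicity 1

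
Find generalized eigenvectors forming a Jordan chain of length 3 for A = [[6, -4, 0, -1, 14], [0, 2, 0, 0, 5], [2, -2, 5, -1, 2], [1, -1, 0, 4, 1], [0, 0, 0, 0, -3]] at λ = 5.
We seek v_1 ∈ ker((A - 5I)^3) \ ker((A - 5I)^2), then set v_{i+1} = (A - 5I) v_i.

One such chain is v_1 = [[-1, 0, 0, -2, 0]]^T, v_2 = [[1, 0, 0, 1, 0]]^T, v_3 = [[0, 0, 1, 0, 0]]^T. Check: (A - 5I) v_3 = [[0, 0, 0, 0, 0]]^T = 0.

v_1 = [[-1, 0, 0, -2, 0]]^T, v_2 = [[1, 0, 0, 1, 0]]^T, v_3 = [[0, 0, 1, 0, 0]]^T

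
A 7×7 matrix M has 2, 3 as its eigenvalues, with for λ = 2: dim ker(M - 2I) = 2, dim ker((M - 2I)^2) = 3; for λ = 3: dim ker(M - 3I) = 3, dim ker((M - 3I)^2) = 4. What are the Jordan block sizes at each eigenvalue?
λ = 2: successive nullity increments [2, 1] count blocks of size ≥ k; block sizes are [2, 1].
λ = 3: successive nullity increments [3, 1] count blocks of size ≥ k; block sizes are [2, 1, 1].

Jordan blocks: (2, 2), (2, 1), (3, 2), (3, 1), (3, 1)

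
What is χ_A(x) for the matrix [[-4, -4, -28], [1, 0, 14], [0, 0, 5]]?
χ_A(x) = (x - 5)(x + 2)^2

xI - A = [[x + 4, 4, 28], [-1, x, -14], [0, 0, x - 5]].

Expanding det(xI - A) along the first row:
det(xI - A) = + (x + 4)·det([[x, -14], [0, x - 5]]) - (4)·det([[-1, -14], [0, x - 5]]) + (28)·det([[-1, x], [0, 0]]).

Evaluating gives χ_A(x) = x^3 - x^2 - 16x - 20 = (x - 5)(x + 2)^2.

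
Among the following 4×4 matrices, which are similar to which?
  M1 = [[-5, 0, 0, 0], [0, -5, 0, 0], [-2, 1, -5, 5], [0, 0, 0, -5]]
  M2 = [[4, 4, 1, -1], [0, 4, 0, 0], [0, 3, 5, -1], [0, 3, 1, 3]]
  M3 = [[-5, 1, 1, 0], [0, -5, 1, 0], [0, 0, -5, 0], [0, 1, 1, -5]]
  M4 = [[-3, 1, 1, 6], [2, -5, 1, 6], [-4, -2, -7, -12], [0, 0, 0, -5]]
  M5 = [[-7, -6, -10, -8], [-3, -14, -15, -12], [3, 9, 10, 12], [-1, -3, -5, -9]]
3 classes: {M1, M5}, {M2}, {M3, M4}

Characteristic polynomials: χ_{M1} = (x + 5)^4, χ_{M2} = (x - 4)^4, χ_{M3} = (x + 5)^4, χ_{M4} = (x + 5)^4, χ_{M5} = (x + 5)^4.

{M1, M5}: invariant factors x + 5, x + 5, (x + 5)^2.

{M2}: invariant factors (x - 4)^2, (x - 4)^2.

{M3, M4}: invariant factors x + 5, (x + 5)^3.

Matrices are similar if and only if their invariant-factor lists agree; the partition into similarity classes is {M1, M5}, {M2}, {M3, M4}.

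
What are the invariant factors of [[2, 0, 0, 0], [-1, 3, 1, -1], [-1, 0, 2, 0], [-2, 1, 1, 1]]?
The Jordan structure of A has elementary divisors (x - 2)^2, (x - 2)^2. Arranging the block sizes at each eigenvalue in decreasing order and taking row products gives the invariant factors.

Invariant factors (smallest first, each dividing the next): (x - 2)^2, (x - 2)^2.

Check: the last factor (x - 2)^2 is the minimal polynomial, and the product (x - 2)^4 is the characteristic polynomial.

(x - 2)^2, (x - 2)^2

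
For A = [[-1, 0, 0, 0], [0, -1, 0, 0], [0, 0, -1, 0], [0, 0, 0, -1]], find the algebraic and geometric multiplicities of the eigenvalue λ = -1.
The characteristic polynomial is (x + 1)^4, so the factor x + 1 appears with exponent 4: the algebraic multiplicity is 4.

rank(A + I) = 0, so the eigenspace has dimension 4 - 0 = 4: the geometric multiplicity is 4.

algebraic multiplicity 4, geometric multiplicity 4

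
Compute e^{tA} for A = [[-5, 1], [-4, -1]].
A has Jordan form J = [[-3, 1], [0, -3]] with A = PJP^{-1}, so e^{tA} = P e^{tJ} P^{-1}.

For a Jordan block J_k(λ), e^{tJ_k(λ)} = e^{λt} · (I + tN + t^2 N^2/2! + ... + t^{k-1} N^{k-1}/(k-1)!) where N is the nilpotent superdiagonal part.

Assembling the blocks and conjugating back gives the entries of e^{tA} as shown above.

e^{tA} = [[(1 - 2*t)*e^{-3*t}, t*e^{-3*t}], [-4*t*e^{-3*t}, (2*t + 1)*e^{-3*t}]]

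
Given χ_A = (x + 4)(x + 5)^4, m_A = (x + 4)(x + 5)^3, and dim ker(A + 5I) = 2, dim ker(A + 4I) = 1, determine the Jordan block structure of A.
Jordan blocks: (-5, 3), (-5, 1), (-4, 1)

λ = -5: algebraic multiplicity 4 (exponent in χ_A), largest block size 3 (exponent in m_A), 2 blocks (geometric multiplicity). These force block sizes [3, 1].
λ = -4: algebraic multiplicity 1 (exponent in χ_A), largest block size 1 (exponent in m_A), 1 block (geometric multiplicity). This forces block sizes [1].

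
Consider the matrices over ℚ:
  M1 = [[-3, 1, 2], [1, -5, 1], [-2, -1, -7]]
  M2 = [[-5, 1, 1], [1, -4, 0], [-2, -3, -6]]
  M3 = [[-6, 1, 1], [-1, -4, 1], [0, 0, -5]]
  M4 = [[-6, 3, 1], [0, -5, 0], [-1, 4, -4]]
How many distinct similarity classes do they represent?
2 classes: {M1, M2, M4}, {M3}

Characteristic polynomials: χ_{M1} = (x + 5)^3, χ_{M2} = (x + 5)^3, χ_{M3} = (x + 5)^3, χ_{M4} = (x + 5)^3.

{M1, M2, M4}: invariant factors (x + 5)^3.

{M3}: invariant factors x + 5, (x + 5)^2.

Matrices are similar if and only if their invariant-factor lists agree; the partition into similarity classes is {M1, M2, M4}, {M3}.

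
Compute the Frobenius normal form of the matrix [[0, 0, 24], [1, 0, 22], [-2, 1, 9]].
The invariant factors of A (the non-unit diagonal entries of the Smith normal form of xI - A over ℚ[x]) are (x - 4)(x - 3)(x - 2), each dividing the next. The characteristic polynomial is their product, (x - 4)(x - 3)(x - 2).

The rational canonical form is the block-diagonal matrix of companion matrices C(f_i):
R = [[0, 0, 24], [1, 0, -26], [0, 1, 9]].

R = [[0, 0, 24], [1, 0, -26], [0, 1, 9]]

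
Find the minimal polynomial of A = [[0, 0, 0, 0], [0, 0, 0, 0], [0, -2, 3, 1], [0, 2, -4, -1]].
The characteristic polynomial factors as x^2(x - 1)^2. The minimal polynomial is ∏(x - λ)^{k_λ} where k_λ is the size of the largest Jordan block at λ.

For λ = 0: rank(A) = 2, and the largest Jordan block has size 1 (the smallest k with rank(A^k) = rank(A^(k+1))).
For λ = 1: rank(A - I) = 3, and the largest Jordan block has size 2 (the smallest k with rank((A - I)^k) = rank((A - I)^(k+1))).

So m_A(x) = x(x - 1)^2.

m_A(x) = x(x - 1)^2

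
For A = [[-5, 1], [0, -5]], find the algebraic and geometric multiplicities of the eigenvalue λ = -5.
algebraic multiplicity 2, geometric multiplicity 1

The characteristic polynomial is (x + 5)^2, so the factor x + 5 appears with exponent 2: the algebraic multiplicity is 2.

rank(A + 5I) = 1, so the eigenspace has dimension 2 - 1 = 1: the geometric multiplicity is 1.

Since 1 < 2, A is not diagonalizable.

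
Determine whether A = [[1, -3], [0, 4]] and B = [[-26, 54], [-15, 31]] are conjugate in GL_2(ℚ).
Two matrices over a field are similar if and only if they have the same invariant factors.

Both A and B have characteristic polynomial (x - 4)(x - 1) and minimal polynomial (x - 4)(x - 1). Computing further, both have invariant factors (x - 4)(x - 1). Hence A and B are similar.

Yes.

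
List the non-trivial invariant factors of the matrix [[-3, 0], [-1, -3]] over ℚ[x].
(x + 3)^2

The Jordan structure of A has elementary divisors (x + 3)^2. Arranging the block sizes at each eigenvalue in decreasing order and taking row products gives the invariant factors.

Invariant factors (smallest first, each dividing the next): (x + 3)^2.

Check: the last factor (x + 3)^2 is the minimal polynomial, and the product (x + 3)^2 is the characteristic polynomial.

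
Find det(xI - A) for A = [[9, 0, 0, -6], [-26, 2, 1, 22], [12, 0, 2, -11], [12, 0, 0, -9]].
χ_A(x) = (x - 3)(x - 2)^2(x + 3)

xI - A = [[x - 9, 0, 0, 6], [26, x - 2, -1, -22], [-12, 0, x - 2, 11], [-12, 0, 0, x + 9]].

Expanding det(xI - A) along the first row:
det(xI - A) = + (x - 9)·det([[x - 2, -1, -22], [0, x - 2, 11], [0, 0, x + 9]]) - (0)·det([[26, -1, -22], [-12, x - 2, 11], [-12, 0, x + 9]]) + (0)·det([[26, x - 2, -22], [-12, 0, 11], [-12, 0, x + 9]]) - (6)·det([[26, x - 2, -1], [-12, 0, x - 2], [-12, 0, 0]]).

Evaluating gives χ_A(x) = x^4 - 4x^3 - 5x^2 + 36x - 36 = (x - 3)(x - 2)^2(x + 3).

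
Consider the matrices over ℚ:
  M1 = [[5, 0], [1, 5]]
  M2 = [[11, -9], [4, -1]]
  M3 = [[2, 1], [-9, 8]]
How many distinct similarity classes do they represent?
Characteristic polynomials: χ_{M1} = (x - 5)^2, χ_{M2} = (x - 5)^2, χ_{M3} = (x - 5)^2.

{M1, M2, M3}: invariant factors (x - 5)^2.

Matrices are similar if and only if their invariant-factor lists agree; the partition into similarity classes is {M1, M2, M3}.

1 class: {M1, M2, M3}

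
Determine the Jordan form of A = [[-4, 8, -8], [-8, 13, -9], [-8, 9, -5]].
J = [[-4, 0, 0], [0, 4, 1], [0, 0, 4]]

The characteristic polynomial is det(xI - A) = (x - 4)^2(x + 4), so the eigenvalues are -4 (algebraic multiplicity 1), 4 (algebraic multiplicity 2).

For λ = -4: algebraic multiplicity 1 gives one 1×1 block.

For λ = 4: rank(A - 4I) = 2, rank((A - 4I)^2) = 1. The eigenspace has dimension 3 - 2 = 1, so there is 1 Jordan block; the rank sequence gives block sizes [2].

Assembling the blocks gives the Jordan form J above.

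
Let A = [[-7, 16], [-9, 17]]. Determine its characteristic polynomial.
xI - A = [[x + 7, -16], [9, x - 17]].

Expanding det(xI - A) along the first row:
det(xI - A) = + (x + 7)·det([[x - 17]]) - (-16)·det([[9]]).

Evaluating gives χ_A(x) = x^2 - 10x + 25 = (x - 5)^2.

χ_A(x) = (x - 5)^2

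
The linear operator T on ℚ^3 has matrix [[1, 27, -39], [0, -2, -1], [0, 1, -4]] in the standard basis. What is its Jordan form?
J = [[-3, 1, 0], [0, -3, 0], [0, 0, 1]]

The characteristic polynomial is det(xI - A) = (x - 1)(x + 3)^2, so the eigenvalues are -3 (algebraic multiplicity 2), 1 (algebraic multiplicity 1).

For λ = -3: rank(A + 3I) = 2, rank((A + 3I)^2) = 1. The eigenspace has dimension 3 - 2 = 1, so there is 1 Jordan block; the rank sequence gives block sizes [2].

For λ = 1: algebraic multiplicity 1 gives one 1×1 block.

Assembling the blocks gives the Jordan form J above.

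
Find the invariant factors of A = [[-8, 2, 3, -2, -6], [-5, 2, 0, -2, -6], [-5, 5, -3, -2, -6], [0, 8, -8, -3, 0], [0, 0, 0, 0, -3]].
x + 3, x + 3, (x + 3)^3

The Jordan structure of A has elementary divisors (x + 3)^3, (x + 3), (x + 3). Arranging the block sizes at each eigenvalue in decreasing order and taking row products gives the invariant factors.

Invariant factors (smallest first, each dividing the next): x + 3, x + 3, (x + 3)^3.

Check: the last factor (x + 3)^3 is the minimal polynomial, and the product (x + 3)^5 is the characteristic polynomial.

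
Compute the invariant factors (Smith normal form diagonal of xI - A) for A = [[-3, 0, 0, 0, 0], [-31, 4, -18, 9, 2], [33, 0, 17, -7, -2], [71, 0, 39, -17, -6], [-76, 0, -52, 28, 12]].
x - 4, (x - 4)^3(x + 3)

The Jordan structure of A has elementary divisors (x + 3), (x - 4)^3, (x - 4). Arranging the block sizes at each eigenvalue in decreasing order and taking row products gives the invariant factors.

Invariant factors (smallest first, each dividing the next): x - 4, (x - 4)^3(x + 3).

Check: the last factor (x - 4)^3(x + 3) is the minimal polynomial, and the product (x - 4)^4(x + 3) is the characteristic polynomial.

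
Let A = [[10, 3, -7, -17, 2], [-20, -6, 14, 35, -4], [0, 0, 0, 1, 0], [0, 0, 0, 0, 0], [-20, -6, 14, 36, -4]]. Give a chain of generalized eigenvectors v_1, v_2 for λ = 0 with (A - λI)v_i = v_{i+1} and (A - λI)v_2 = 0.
We seek v_1 ∈ ker(A^2) \ ker(A), then set v_{i+1} = A v_i.

One such chain is v_1 = [[1, -1, 0, 0, -3]]^T, v_2 = [[1, -2, 0, 0, -2]]^T. Check: A v_2 = [[0, 0, 0, 0, 0]]^T = 0.

v_1 = [[1, -1, 0, 0, -3]]^T, v_2 = [[1, -2, 0, 0, -2]]^T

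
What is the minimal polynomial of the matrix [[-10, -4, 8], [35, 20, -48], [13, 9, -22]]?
The characteristic polynomial factors as (x + 4)^3. The minimal polynomial is ∏(x - λ)^{k_λ} where k_λ is the size of the largest Jordan block at λ.

For λ = -4: rank(A + 4I) = 2, and the largest Jordan block has size 3 (the smallest k with rank((A + 4I)^k) = rank((A + 4I)^(k+1))).

So m_A(x) = (x + 4)^3.

m_A(x) = (x + 4)^3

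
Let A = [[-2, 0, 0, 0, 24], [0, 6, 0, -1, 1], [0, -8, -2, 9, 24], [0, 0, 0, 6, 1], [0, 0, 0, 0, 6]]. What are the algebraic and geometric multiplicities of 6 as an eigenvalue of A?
algebraic multiplicity 3, geometric multiplicity 1

The characteristic polynomial is (x - 6)^3(x + 2)^2, so the factor x - 6 appears with exponent 3: the algebraic multiplicity is 3.

rank(A - 6I) = 4, so the eigenspace has dimension 5 - 4 = 1: the geometric multiplicity is 1.

Since 1 < 3, A is not diagonalizable.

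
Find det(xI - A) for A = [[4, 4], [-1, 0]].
xI - A = [[x - 4, -4], [1, x]].

Expanding det(xI - A) along the first row:
det(xI - A) = + (x - 4)·det([[x]]) - (-4)·det([[1]]).

Evaluating gives χ_A(x) = x^2 - 4x + 4 = (x - 2)^2.

χ_A(x) = (x - 2)^2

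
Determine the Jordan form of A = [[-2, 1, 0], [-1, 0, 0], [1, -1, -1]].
The characteristic polynomial is det(xI - A) = (x + 1)^3, so the eigenvalues are -1 (algebraic multiplicity 3).

For λ = -1: rank(A + I) = 1, rank((A + I)^2) = 0. The eigenspace has dimension 3 - 1 = 2, so there are 2 Jordan blocks; the rank sequence gives block sizes [2, 1].

Assembling the blocks gives the Jordan form J above.

J = [[-1, 1, 0], [0, -1, 0], [0, 0, -1]]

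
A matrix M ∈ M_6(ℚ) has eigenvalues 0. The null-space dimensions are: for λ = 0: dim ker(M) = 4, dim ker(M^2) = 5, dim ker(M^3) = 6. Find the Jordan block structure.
λ = 0: successive nullity increments [4, 1, 1] count blocks of size ≥ k; block sizes are [3, 1, 1, 1].

Jordan blocks: (0, 3), (0, 1), (0, 1), (0, 1)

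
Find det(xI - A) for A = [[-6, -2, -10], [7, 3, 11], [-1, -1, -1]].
χ_A(x) = x^2(x + 4)

xI - A = [[x + 6, 2, 10], [-7, x - 3, -11], [1, 1, x + 1]].

Expanding det(xI - A) along the first row:
det(xI - A) = + (x + 6)·det([[x - 3, -11], [1, x + 1]]) - (2)·det([[-7, -11], [1, x + 1]]) + (10)·det([[-7, x - 3], [1, 1]]).

Evaluating gives χ_A(x) = x^3 + 4x^2 = x^2(x + 4).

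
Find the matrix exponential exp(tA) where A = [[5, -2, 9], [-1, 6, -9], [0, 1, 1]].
A has Jordan form J = [[4, 1, 0], [0, 4, 1], [0, 0, 4]] with A = PJP^{-1}, so e^{tA} = P e^{tJ} P^{-1}.

For a Jordan block J_k(λ), e^{tJ_k(λ)} = e^{λt} · (I + tN + t^2 N^2/2! + ... + t^{k-1} N^{k-1}/(k-1)!) where N is the nilpotent superdiagonal part.

Assembling the blocks and conjugating back gives the entries of e^{tA} as shown above.

e^{tA} = [[(3*t^2/2 + t + 1)*e^{4*t}, t*(3*t - 4)*e^{4*t}/2, 9*t*e^{4*t}], [t*(-3*t - 2)*e^{4*t}/2, (-3*t^2 + 4*t + 2)*e^{4*t}/2, -9*t*e^{4*t}], [-t^2*e^{4*t}/2, t*(2 - t)*e^{4*t}/2, (1 - 3*t)*e^{4*t}]]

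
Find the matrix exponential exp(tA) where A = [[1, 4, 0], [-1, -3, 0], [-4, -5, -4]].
A has Jordan form J = [[-4, 0, 0], [0, -1, 1], [0, 0, -1]] with A = PJP^{-1}, so e^{tA} = P e^{tJ} P^{-1}.

For a Jordan block J_k(λ), e^{tJ_k(λ)} = e^{λt} · (I + tN + t^2 N^2/2! + ... + t^{k-1} N^{k-1}/(k-1)!) where N is the nilpotent superdiagonal part.

Assembling the blocks and conjugating back gives the entries of e^{tA} as shown above.

e^{tA} = [[(2*t + 1)*e^{-t}, 4*t*e^{-t}, 0], [-t*e^{-t}, (1 - 2*t)*e^{-t}, 0], [(-(t + 1)*e^{3*t} + 1)*e^{-4*t}, (-(2*t + 1)*e^{3*t} + 1)*e^{-4*t}, e^{-4*t}]]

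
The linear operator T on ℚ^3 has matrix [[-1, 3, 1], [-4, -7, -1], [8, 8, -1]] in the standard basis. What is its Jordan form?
J = [[-3, 1, 0], [0, -3, 1], [0, 0, -3]]

The characteristic polynomial is det(xI - A) = (x + 3)^3, so the eigenvalues are -3 (algebraic multiplicity 3).

For λ = -3: rank(A + 3I) = 2, rank((A + 3I)^2) = 1, rank((A + 3I)^3) = 0. The eigenspace has dimension 3 - 2 = 1, so there is 1 Jordan block; the rank sequence gives block sizes [3].

Assembling the blocks gives the Jordan form J above.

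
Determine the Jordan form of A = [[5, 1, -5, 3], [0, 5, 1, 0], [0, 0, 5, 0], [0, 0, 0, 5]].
J = [[5, 1, 0, 0], [0, 5, 1, 0], [0, 0, 5, 0], [0, 0, 0, 5]]

The characteristic polynomial is det(xI - A) = (x - 5)^4, so the eigenvalues are 5 (algebraic multiplicity 4).

For λ = 5: rank(A - 5I) = 2, rank((A - 5I)^2) = 1, rank((A - 5I)^3) = 0. The eigenspace has dimension 4 - 2 = 2, so there are 2 Jordan blocks; the rank sequence gives block sizes [3, 1].

Assembling the blocks gives the Jordan form J above.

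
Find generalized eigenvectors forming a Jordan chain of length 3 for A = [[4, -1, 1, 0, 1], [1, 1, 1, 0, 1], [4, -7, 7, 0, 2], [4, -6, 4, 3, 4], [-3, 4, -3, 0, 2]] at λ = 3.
v_1 = [[0, 0, -1, 0, 2]]^T, v_2 = [[1, 1, 0, 4, 1]]^T, v_3 = [[1, 0, -1, 2, 0]]^T

We seek v_1 ∈ ker((A - 3I)^3) \ ker((A - 3I)^2), then set v_{i+1} = (A - 3I) v_i.

One such chain is v_1 = [[0, 0, -1, 0, 2]]^T, v_2 = [[1, 1, 0, 4, 1]]^T, v_3 = [[1, 0, -1, 2, 0]]^T. Check: (A - 3I) v_3 = [[0, 0, 0, 0, 0]]^T = 0.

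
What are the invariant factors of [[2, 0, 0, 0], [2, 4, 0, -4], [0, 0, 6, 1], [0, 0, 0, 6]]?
(x - 6)^2(x - 4)(x - 2)

The Jordan structure of A has elementary divisors (x - 2), (x - 4), (x - 6)^2. Arranging the block sizes at each eigenvalue in decreasing order and taking row products gives the invariant factors.

Invariant factors (smallest first, each dividing the next): (x - 6)^2(x - 4)(x - 2).

Check: the last factor (x - 6)^2(x - 4)(x - 2) is the minimal polynomial, and the product (x - 6)^2(x - 4)(x - 2) is the characteristic polynomial.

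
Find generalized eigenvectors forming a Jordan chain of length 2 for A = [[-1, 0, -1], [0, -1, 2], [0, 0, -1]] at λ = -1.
v_1 = [[1, 0, 1]]^T, v_2 = [[-1, 2, 0]]^T

We seek v_1 ∈ ker((A + I)^2) \ ker(A + I), then set v_{i+1} = (A + I) v_i.

One such chain is v_1 = [[1, 0, 1]]^T, v_2 = [[-1, 2, 0]]^T. Check: (A + I) v_2 = [[0, 0, 0]]^T = 0.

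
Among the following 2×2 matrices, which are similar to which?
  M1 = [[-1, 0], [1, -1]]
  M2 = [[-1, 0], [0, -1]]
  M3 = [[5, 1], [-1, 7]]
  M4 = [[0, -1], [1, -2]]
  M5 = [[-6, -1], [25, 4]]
3 classes: {M1, M4, M5}, {M2}, {M3}

Characteristic polynomials: χ_{M1} = (x + 1)^2, χ_{M2} = (x + 1)^2, χ_{M3} = (x - 6)^2, χ_{M4} = (x + 1)^2, χ_{M5} = (x + 1)^2.

{M1, M4, M5}: invariant factors (x + 1)^2.

{M2}: invariant factors x + 1, x + 1.

{M3}: invariant factors (x - 6)^2.

Matrices are similar if and only if their invariant-factor lists agree; the partition into similarity classes is {M1, M4, M5}, {M2}, {M3}.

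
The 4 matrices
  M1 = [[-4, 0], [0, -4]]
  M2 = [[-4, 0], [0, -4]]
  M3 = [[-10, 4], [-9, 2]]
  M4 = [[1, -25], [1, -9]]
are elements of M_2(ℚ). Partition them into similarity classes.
2 classes: {M1, M2}, {M3, M4}

Characteristic polynomials: χ_{M1} = (x + 4)^2, χ_{M2} = (x + 4)^2, χ_{M3} = (x + 4)^2, χ_{M4} = (x + 4)^2.

{M1, M2}: invariant factors x + 4, x + 4.

{M3, M4}: invariant factors (x + 4)^2.

Matrices are similar if and only if their invariant-factor lists agree; the partition into similarity classes is {M1, M2}, {M3, M4}.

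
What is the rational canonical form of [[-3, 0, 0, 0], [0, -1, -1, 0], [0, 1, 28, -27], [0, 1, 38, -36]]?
The invariant factors of A (the non-unit diagonal entries of the Smith normal form of xI - A over ℚ[x]) are x + 3, (x + 3)^3, each dividing the next. The characteristic polynomial is their product, (x + 3)^4.

The rational canonical form is the block-diagonal matrix of companion matrices C(f_i):
R = [[-3, 0, 0, 0], [0, 0, 0, -27], [0, 1, 0, -27], [0, 0, 1, -9]].

R = [[-3, 0, 0, 0], [0, 0, 0, -27], [0, 1, 0, -27], [0, 0, 1, -9]]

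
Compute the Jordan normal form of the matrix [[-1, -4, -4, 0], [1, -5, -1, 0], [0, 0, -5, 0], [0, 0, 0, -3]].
The characteristic polynomial is det(xI - A) = (x + 3)^3(x + 5), so the eigenvalues are -5 (algebraic multiplicity 1), -3 (algebraic multiplicity 3).

For λ = -5: algebraic multiplicity 1 gives one 1×1 block.

For λ = -3: rank(A + 3I) = 2, rank((A + 3I)^2) = 1. The eigenspace has dimension 4 - 2 = 2, so there are 2 Jordan blocks; the rank sequence gives block sizes [2, 1].

Assembling the blocks gives the Jordan form J above.

J = [[-5, 0, 0, 0], [0, -3, 1, 0], [0, 0, -3, 0], [0, 0, 0, -3]]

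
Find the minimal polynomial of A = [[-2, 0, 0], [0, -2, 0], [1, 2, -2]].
m_A(x) = (x + 2)^2

The characteristic polynomial factors as (x + 2)^3. The minimal polynomial is ∏(x - λ)^{k_λ} where k_λ is the size of the largest Jordan block at λ.

For λ = -2: rank(A + 2I) = 1, and the largest Jordan block has size 2 (the smallest k with rank((A + 2I)^k) = rank((A + 2I)^(k+1))).

So m_A(x) = (x + 2)^2.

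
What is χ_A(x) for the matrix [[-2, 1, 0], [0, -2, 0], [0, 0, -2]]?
χ_A(x) = (x + 2)^3

xI - A = [[x + 2, -1, 0], [0, x + 2, 0], [0, 0, x + 2]].

Expanding det(xI - A) along the first row:
det(xI - A) = + (x + 2)·det([[x + 2, 0], [0, x + 2]]) - (-1)·det([[0, 0], [0, x + 2]]) + (0)·det([[0, x + 2], [0, 0]]).

Evaluating gives χ_A(x) = x^3 + 6x^2 + 12x + 8 = (x + 2)^3.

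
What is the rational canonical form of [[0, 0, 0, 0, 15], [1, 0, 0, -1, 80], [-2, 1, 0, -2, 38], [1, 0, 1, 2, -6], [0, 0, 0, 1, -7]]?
The invariant factors of A (the non-unit diagonal entries of the Smith normal form of xI - A over ℚ[x]) are (x - 3)(x + 1)^3(x + 5), each dividing the next. The characteristic polynomial is their product, (x - 3)(x + 1)^3(x + 5).

The rational canonical form is the block-diagonal matrix of companion matrices C(f_i):
R = [[0, 0, 0, 0, 15], [1, 0, 0, 0, 43], [0, 1, 0, 0, 38], [0, 0, 1, 0, 6], [0, 0, 0, 1, -5]].

R = [[0, 0, 0, 0, 15], [1, 0, 0, 0, 43], [0, 1, 0, 0, 38], [0, 0, 1, 0, 6], [0, 0, 0, 1, -5]]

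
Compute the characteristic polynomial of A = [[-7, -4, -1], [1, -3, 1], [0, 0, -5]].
xI - A = [[x + 7, 4, 1], [-1, x + 3, -1], [0, 0, x + 5]].

Expanding det(xI - A) along the first row:
det(xI - A) = + (x + 7)·det([[x + 3, -1], [0, x + 5]]) - (4)·det([[-1, -1], [0, x + 5]]) + (1)·det([[-1, x + 3], [0, 0]]).

Evaluating gives χ_A(x) = x^3 + 15x^2 + 75x + 125 = (x + 5)^3.

χ_A(x) = (x + 5)^3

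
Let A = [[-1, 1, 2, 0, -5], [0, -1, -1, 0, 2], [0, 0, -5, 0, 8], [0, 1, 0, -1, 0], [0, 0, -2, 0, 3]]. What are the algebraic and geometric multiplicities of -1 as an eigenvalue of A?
The characteristic polynomial is (x + 1)^5, so the factor x + 1 appears with exponent 5: the algebraic multiplicity is 5.

rank(A + I) = 3, so the eigenspace has dimension 5 - 3 = 2: the geometric multiplicity is 2.

Since 2 < 5, A is not diagonalizable.

algebraic multiplicity 5, geometric multiplicity 2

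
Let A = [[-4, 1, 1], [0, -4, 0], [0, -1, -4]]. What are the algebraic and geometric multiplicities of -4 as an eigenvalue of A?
algebraic multiplicity 3, geometric multiplicity 1

The characteristic polynomial is (x + 4)^3, so the factor x + 4 appears with exponent 3: the algebraic multiplicity is 3.

rank(A + 4I) = 2, so the eigenspace has dimension 3 - 2 = 1: the geometric multiplicity is 1.

Since 1 < 3, A is not diagonalizable.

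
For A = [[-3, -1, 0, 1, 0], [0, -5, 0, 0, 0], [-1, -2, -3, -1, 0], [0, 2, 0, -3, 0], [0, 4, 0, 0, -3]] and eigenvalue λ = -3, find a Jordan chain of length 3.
v_1 = [[-1, 0, 0, 1, 2]]^T, v_2 = [[1, 0, 0, 0, 0]]^T, v_3 = [[0, 0, -1, 0, 0]]^T

We seek v_1 ∈ ker((A + 3I)^3) \ ker((A + 3I)^2), then set v_{i+1} = (A + 3I) v_i.

One such chain is v_1 = [[-1, 0, 0, 1, 2]]^T, v_2 = [[1, 0, 0, 0, 0]]^T, v_3 = [[0, 0, -1, 0, 0]]^T. Check: (A + 3I) v_3 = [[0, 0, 0, 0, 0]]^T = 0.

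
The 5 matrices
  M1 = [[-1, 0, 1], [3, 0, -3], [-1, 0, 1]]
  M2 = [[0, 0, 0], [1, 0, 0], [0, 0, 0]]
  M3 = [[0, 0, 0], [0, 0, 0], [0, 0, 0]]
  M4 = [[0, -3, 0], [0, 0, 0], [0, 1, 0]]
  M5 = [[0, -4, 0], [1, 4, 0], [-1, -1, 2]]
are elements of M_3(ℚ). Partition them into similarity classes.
3 classes: {M1, M2, M4}, {M3}, {M5}

Characteristic polynomials: χ_{M1} = x^3, χ_{M2} = x^3, χ_{M3} = x^3, χ_{M4} = x^3, χ_{M5} = (x - 2)^3.

{M1, M2, M4}: invariant factors x, x^2.

{M3}: invariant factors x, x, x.

{M5}: invariant factors (x - 2)^3.

Matrices are similar if and only if their invariant-factor lists agree; the partition into similarity classes is {M1, M2, M4}, {M3}, {M5}.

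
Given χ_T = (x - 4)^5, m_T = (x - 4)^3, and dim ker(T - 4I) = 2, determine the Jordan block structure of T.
λ = 4: algebraic multiplicity 5 (exponent in χ_T), largest block size 3 (exponent in m_T), 2 blocks (geometric multiplicity). These force block sizes [3, 2].

Jordan blocks: (4, 3), (4, 2)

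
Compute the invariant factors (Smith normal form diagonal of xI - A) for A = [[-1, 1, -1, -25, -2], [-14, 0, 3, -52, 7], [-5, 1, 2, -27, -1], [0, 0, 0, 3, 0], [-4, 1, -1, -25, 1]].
The Jordan structure of A has elementary divisors (x + 2)^2, (x - 3)^2, (x - 3). Arranging the block sizes at each eigenvalue in decreasing order and taking row products gives the invariant factors.

Invariant factors (smallest first, each dividing the next): x - 3, (x - 3)^2(x + 2)^2.

Check: the last factor (x - 3)^2(x + 2)^2 is the minimal polynomial, and the product (x - 3)^3(x + 2)^2 is the characteristic polynomial.

x - 3, (x - 3)^2(x + 2)^2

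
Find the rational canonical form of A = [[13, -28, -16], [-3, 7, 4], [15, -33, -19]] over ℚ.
R = [[0, 0, -1], [1, 0, 1], [0, 1, 1]]

The invariant factors of A (the non-unit diagonal entries of the Smith normal form of xI - A over ℚ[x]) are (x - 1)^2(x + 1), each dividing the next. The characteristic polynomial is their product, (x - 1)^2(x + 1).

The rational canonical form is the block-diagonal matrix of companion matrices C(f_i):
R = [[0, 0, -1], [1, 0, 1], [0, 1, 1]].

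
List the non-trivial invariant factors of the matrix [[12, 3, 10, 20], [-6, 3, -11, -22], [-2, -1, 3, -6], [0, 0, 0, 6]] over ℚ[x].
The Jordan structure of A has elementary divisors (x - 6)^3, (x - 6). Arranging the block sizes at each eigenvalue in decreasing order and taking row products gives the invariant factors.

Invariant factors (smallest first, each dividing the next): x - 6, (x - 6)^3.

Check: the last factor (x - 6)^3 is the minimal polynomial, and the product (x - 6)^4 is the characteristic polynomial.

x - 6, (x - 6)^3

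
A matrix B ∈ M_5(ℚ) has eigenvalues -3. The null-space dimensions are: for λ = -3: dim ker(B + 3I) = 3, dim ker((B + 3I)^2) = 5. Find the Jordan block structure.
λ = -3: successive nullity increments [3, 2] count blocks of size ≥ k; block sizes are [2, 2, 1].

Jordan blocks: (-3, 2), (-3, 2), (-3, 1)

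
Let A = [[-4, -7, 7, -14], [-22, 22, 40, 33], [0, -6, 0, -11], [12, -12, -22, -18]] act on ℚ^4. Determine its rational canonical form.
R = [[0, 2, 0, 0], [1, 0, 0, 0], [0, 0, 0, 2], [0, 0, 1, 0]]

The invariant factors of A (the non-unit diagonal entries of the Smith normal form of xI - A over ℚ[x]) are x^2 - 2, x^2 - 2, each dividing the next. The characteristic polynomial is their product, (x^2 - 2)^2.

The rational canonical form is the block-diagonal matrix of companion matrices C(f_i):
R = [[0, 2, 0, 0], [1, 0, 0, 0], [0, 0, 0, 2], [0, 0, 1, 0]].

Note the characteristic polynomial does not split into linear factors over ℚ, so A has no Jordan form over ℚ; the rational canonical form exists over any field.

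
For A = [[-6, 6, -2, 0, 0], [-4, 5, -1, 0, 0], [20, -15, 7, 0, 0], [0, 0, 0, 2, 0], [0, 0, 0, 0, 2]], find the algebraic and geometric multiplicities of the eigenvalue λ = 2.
algebraic multiplicity 5, geometric multiplicity 4

The characteristic polynomial is (x - 2)^5, so the factor x - 2 appears with exponent 5: the algebraic multiplicity is 5.

rank(A - 2I) = 1, so the eigenspace has dimension 5 - 1 = 4: the geometric multiplicity is 4.

Since 4 < 5, A is not diagonalizable.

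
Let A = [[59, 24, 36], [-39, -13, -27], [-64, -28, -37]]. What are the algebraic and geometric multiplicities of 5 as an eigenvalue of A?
The characteristic polynomial is (x - 5)^2(x + 1), so the factor x - 5 appears with exponent 2: the algebraic multiplicity is 2.

rank(A - 5I) = 2, so the eigenspace has dimension 3 - 2 = 1: the geometric multiplicity is 1.

Since 1 < 2, A is not diagonalizable.

algebraic multiplicity 2, geometric multiplicity 1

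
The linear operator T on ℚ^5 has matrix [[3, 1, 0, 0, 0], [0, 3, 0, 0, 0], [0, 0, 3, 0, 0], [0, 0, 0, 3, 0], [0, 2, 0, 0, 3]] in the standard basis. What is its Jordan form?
The characteristic polynomial is det(xI - A) = (x - 3)^5, so the eigenvalues are 3 (algebraic multiplicity 5).

For λ = 3: rank(A - 3I) = 1, rank((A - 3I)^2) = 0. The eigenspace has dimension 5 - 1 = 4, so there are 4 Jordan blocks; the rank sequence gives block sizes [2, 1, 1, 1].

Assembling the blocks gives the Jordan form J above.

J = [[3, 1, 0, 0, 0], [0, 3, 0, 0, 0], [0, 0, 3, 0, 0], [0, 0, 0, 3, 0], [0, 0, 0, 0, 3]]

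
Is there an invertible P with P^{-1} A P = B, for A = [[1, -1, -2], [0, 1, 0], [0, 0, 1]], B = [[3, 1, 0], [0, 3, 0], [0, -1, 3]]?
No.

trace(A) = 3 but trace(B) = 9. The trace is a similarity invariant, so A and B are not similar.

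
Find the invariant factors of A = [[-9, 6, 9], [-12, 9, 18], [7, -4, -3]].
x^2(x + 3)

The Jordan structure of A has elementary divisors (x + 3), x^2. Arranging the block sizes at each eigenvalue in decreasing order and taking row products gives the invariant factors.

Invariant factors (smallest first, each dividing the next): x^2(x + 3).

Check: the last factor x^2(x + 3) is the minimal polynomial, and the product x^2(x + 3) is the characteristic polynomial.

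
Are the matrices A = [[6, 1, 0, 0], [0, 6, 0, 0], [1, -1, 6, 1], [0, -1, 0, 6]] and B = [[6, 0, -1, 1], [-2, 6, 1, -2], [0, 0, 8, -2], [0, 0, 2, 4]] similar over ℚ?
Two matrices over a field are similar if and only if they have the same invariant factors.

Both A and B have characteristic polynomial (x - 6)^4 and minimal polynomial (x - 6)^2. Computing further, both have invariant factors (x - 6)^2, (x - 6)^2. Hence A and B are similar.

Yes.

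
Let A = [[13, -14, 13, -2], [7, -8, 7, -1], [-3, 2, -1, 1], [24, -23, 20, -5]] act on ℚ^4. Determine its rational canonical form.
R = [[0, 0, 0, -2], [1, 0, 0, -1], [0, 1, 0, 1], [0, 0, 1, -1]]

The invariant factors of A (the non-unit diagonal entries of the Smith normal form of xI - A over ℚ[x]) are (x + 1)(x^3 - x + 2), each dividing the next. The characteristic polynomial is their product, (x + 1)(x^3 - x + 2).

The rational canonical form is the block-diagonal matrix of companion matrices C(f_i):
R = [[0, 0, 0, -2], [1, 0, 0, -1], [0, 1, 0, 1], [0, 0, 1, -1]].

Note the characteristic polynomial does not split into linear factors over ℚ, so A has no Jordan form over ℚ; the rational canonical form exists over any field.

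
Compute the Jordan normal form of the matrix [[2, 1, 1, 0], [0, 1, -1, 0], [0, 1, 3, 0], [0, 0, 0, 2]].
The characteristic polynomial is det(xI - A) = (x - 2)^4, so the eigenvalues are 2 (algebraic multiplicity 4).

For λ = 2: rank(A - 2I) = 1, rank((A - 2I)^2) = 0. The eigenspace has dimension 4 - 1 = 3, so there are 3 Jordan blocks; the rank sequence gives block sizes [2, 1, 1].

Assembling the blocks gives the Jordan form J above.

J = [[2, 1, 0, 0], [0, 2, 0, 0], [0, 0, 2, 0], [0, 0, 0, 2]]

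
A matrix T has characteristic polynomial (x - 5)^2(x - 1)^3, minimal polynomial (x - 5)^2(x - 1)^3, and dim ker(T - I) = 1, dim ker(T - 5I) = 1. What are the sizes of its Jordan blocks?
λ = 1: algebraic multiplicity 3 (exponent in χ_T), largest block size 3 (exponent in m_T), 1 block (geometric multiplicity). This forces block sizes [3].
λ = 5: algebraic multiplicity 2 (exponent in χ_T), largest block size 2 (exponent in m_T), 1 block (geometric multiplicity). This forces block sizes [2].

Jordan blocks: (1, 3), (5, 2)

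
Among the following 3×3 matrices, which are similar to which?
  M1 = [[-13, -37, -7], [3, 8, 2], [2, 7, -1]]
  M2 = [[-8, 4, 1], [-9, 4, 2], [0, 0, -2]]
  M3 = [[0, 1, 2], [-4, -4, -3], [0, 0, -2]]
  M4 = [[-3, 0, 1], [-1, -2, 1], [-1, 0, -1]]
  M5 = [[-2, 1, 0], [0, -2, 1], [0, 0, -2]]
Characteristic polynomials: χ_{M1} = (x + 2)^3, χ_{M2} = (x + 2)^3, χ_{M3} = (x + 2)^3, χ_{M4} = (x + 2)^3, χ_{M5} = (x + 2)^3.

{M1, M2, M3, M5}: invariant factors (x + 2)^3.

{M4}: invariant factors x + 2, (x + 2)^2.

Matrices are similar if and only if their invariant-factor lists agree; the partition into similarity classes is {M1, M2, M3, M5}, {M4}.

2 classes: {M1, M2, M3, M5}, {M4}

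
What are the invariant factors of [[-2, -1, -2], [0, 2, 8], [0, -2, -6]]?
x + 2, (x + 2)^2

The Jordan structure of A has elementary divisors (x + 2)^2, (x + 2). Arranging the block sizes at each eigenvalue in decreasing order and taking row products gives the invariant factors.

Invariant factors (smallest first, each dividing the next): x + 2, (x + 2)^2.

Check: the last factor (x + 2)^2 is the minimal polynomial, and the product (x + 2)^3 is the characteristic polynomial.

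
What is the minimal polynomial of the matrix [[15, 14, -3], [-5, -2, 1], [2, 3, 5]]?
The characteristic polynomial factors as (x - 6)^3. The minimal polynomial is ∏(x - λ)^{k_λ} where k_λ is the size of the largest Jordan block at λ.

For λ = 6: rank(A - 6I) = 2, and the largest Jordan block has size 3 (the smallest k with rank((A - 6I)^k) = rank((A - 6I)^(k+1))).

So m_A(x) = (x - 6)^3.

m_A(x) = (x - 6)^3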